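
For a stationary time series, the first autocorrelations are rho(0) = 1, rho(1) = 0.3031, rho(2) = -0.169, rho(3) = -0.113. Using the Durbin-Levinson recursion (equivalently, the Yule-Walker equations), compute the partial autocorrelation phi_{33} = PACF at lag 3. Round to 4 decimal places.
\phi_{33} = 0.0480

The PACF at lag k is phi_{kk}, the last component of the solution
to the Yule-Walker system G_k phi = r_k where
  (G_k)_{ij} = rho(|i - j|), (r_k)_i = rho(i), i,j = 1..k.
Equivalently, Durbin-Levinson gives phi_{kk} iteratively:
  phi_{11} = rho(1)
  phi_{kk} = [rho(k) - sum_{j=1..k-1} phi_{k-1,j} rho(k-j)]
            / [1 - sum_{j=1..k-1} phi_{k-1,j} rho(j)],
  phi_{k,j} = phi_{k-1,j} - phi_{kk} phi_{k-1,k-j},  j = 1..k-1.
Step k = 1:
  phi_11 = rho(1) = 0.3031.
Step k = 2:
  phi_22 = [rho(2) - phi_11 rho(1)] / [1 - phi_11 rho(1)] = [-0.169 - (0.3031)(0.3031)] / [1 - (0.3031)(0.3031)]
         = -0.26086961 / 0.90813039 = -0.28726.
  Update: phi_21 = phi_11 - phi_22 phi_11 = 0.3031 - (-0.28726)(0.3031) = 0.390169.
Step k = 3:
  phi_33 = [rho(3) - phi_21 rho(2) - phi_22 rho(1)] / [1 - phi_21 rho(1) - phi_22 rho(2)]
    numerator   = -0.113 - (0.390169)(-0.169) - (-0.28726)(0.3031) = 0.04000701
    denominator = 1 - (0.390169)(0.3031) - (-0.28726)(-0.169) = 0.83319296
  phi_33 = 0.04000701 / 0.83319296 = 0.048.
Therefore phi_{33} = 0.0480.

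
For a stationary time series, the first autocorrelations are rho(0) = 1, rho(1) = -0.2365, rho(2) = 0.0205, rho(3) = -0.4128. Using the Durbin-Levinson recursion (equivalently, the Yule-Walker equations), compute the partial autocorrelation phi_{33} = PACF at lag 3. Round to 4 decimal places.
\phi_{33} = -0.4420

The PACF at lag k is phi_{kk}, the last component of the solution
to the Yule-Walker system G_k phi = r_k where
  (G_k)_{ij} = rho(|i - j|), (r_k)_i = rho(i), i,j = 1..k.
Equivalently, Durbin-Levinson gives phi_{kk} iteratively:
  phi_{11} = rho(1)
  phi_{kk} = [rho(k) - sum_{j=1..k-1} phi_{k-1,j} rho(k-j)]
            / [1 - sum_{j=1..k-1} phi_{k-1,j} rho(j)],
  phi_{k,j} = phi_{k-1,j} - phi_{kk} phi_{k-1,k-j},  j = 1..k-1.
Step k = 1:
  phi_11 = rho(1) = -0.2365.
Step k = 2:
  phi_22 = [rho(2) - phi_11 rho(1)] / [1 - phi_11 rho(1)] = [0.0205 - (-0.2365)(-0.2365)] / [1 - (-0.2365)(-0.2365)]
         = -0.03543225 / 0.94406775 = -0.037531.
  Update: phi_21 = phi_11 - phi_22 phi_11 = -0.2365 - (-0.037531)(-0.2365) = -0.245376.
Step k = 3:
  phi_33 = [rho(3) - phi_21 rho(2) - phi_22 rho(1)] / [1 - phi_21 rho(1) - phi_22 rho(2)]
    numerator   = -0.4128 - (-0.245376)(0.0205) - (-0.037531)(-0.2365) = -0.41664598
    denominator = 1 - (-0.245376)(-0.2365) - (-0.037531)(0.0205) = 0.94273793
  phi_33 = -0.41664598 / 0.94273793 = -0.442.
Therefore phi_{33} = -0.4420.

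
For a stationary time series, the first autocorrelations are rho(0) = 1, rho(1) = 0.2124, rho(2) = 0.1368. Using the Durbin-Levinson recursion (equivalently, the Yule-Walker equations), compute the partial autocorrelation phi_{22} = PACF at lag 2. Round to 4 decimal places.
\phi_{22} = 0.0960

The PACF at lag k is phi_{kk}, the last component of the solution
to the Yule-Walker system G_k phi = r_k where
  (G_k)_{ij} = rho(|i - j|), (r_k)_i = rho(i), i,j = 1..k.
Equivalently, Durbin-Levinson gives phi_{kk} iteratively:
  phi_{11} = rho(1)
  phi_{kk} = [rho(k) - sum_{j=1..k-1} phi_{k-1,j} rho(k-j)]
            / [1 - sum_{j=1..k-1} phi_{k-1,j} rho(j)],
  phi_{k,j} = phi_{k-1,j} - phi_{kk} phi_{k-1,k-j},  j = 1..k-1.
Step k = 1:
  phi_11 = rho(1) = 0.2124.
Step k = 2:
  phi_22 = [rho(2) - phi_11 rho(1)] / [1 - phi_11 rho(1)] = [0.1368 - (0.2124)(0.2124)] / [1 - (0.2124)(0.2124)]
         = 0.09168624 / 0.95488624 = 0.096.
Therefore phi_{22} = 0.0960.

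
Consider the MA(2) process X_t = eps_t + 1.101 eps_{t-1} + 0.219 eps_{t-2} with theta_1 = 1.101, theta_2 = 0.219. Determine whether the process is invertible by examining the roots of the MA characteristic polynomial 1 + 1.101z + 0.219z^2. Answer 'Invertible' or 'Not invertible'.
\text{Invertible}

The MA(q) characteristic polynomial is P(z) = 1 + 1.101z + 0.219z^2.
Invertibility requires all roots to lie outside the unit circle, i.e. |z| > 1 for every root.
Set 1 + (1.101) z + (0.219) z^2 = 0, i.e. a z^2 + b z + c = 0 with a = 0.219, b = 1.101, c = 1.
Discriminant D = b^2 - 4ac = (1.101)^2 - 4*(0.219)*1 = 1.212201 - (0.876) = 0.336201.
D >= 0, so the roots are real: z = (-b +/- sqrt(D)) / (2a) = (-1.101 +/- 0.579828) / (0.438).
  z_1 = (-1.101 + 0.579828) / (0.438) = -1.1899,   |z_1| = 1.1899.
  z_2 = (-1.101 - 0.579828) / (0.438) = -3.8375,   |z_2| = 3.8375.
Moduli of all roots: 1.1899, 3.8375.
All moduli strictly greater than 1? Yes.
Verdict: Invertible.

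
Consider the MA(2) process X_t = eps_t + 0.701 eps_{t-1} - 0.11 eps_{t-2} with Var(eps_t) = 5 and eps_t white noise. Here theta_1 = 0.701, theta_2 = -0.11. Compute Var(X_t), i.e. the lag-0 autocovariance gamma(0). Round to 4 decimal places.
\gamma(0) = 7.5175

For an MA(q) process X_t = eps_t + sum_i theta_i eps_{t-i} with
Var(eps_t) = sigma^2, the variance is
  gamma(0) = sigma^2 * (1 + sum_i theta_i^2).
  sum_i theta_i^2 = (0.701)^2 + (-0.11)^2 = 0.491401 + 0.0121 = 0.503501.
  gamma(0) = 5 * (1 + 0.503501) = 5 * 1.503501 = 7.517505, which rounds to 7.5175.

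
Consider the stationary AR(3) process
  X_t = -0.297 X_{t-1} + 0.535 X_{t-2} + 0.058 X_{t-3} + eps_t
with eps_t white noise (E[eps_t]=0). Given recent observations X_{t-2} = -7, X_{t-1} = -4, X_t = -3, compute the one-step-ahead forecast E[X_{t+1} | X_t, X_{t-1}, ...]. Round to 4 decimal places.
E[X_{t+1} \mid \mathcal F_t] = -1.6550

For an AR(p) model X_t = c + sum_i phi_i X_{t-i} + eps_t, the
one-step-ahead conditional mean is
  E[X_{t+1} | X_t, ...] = c + sum_i phi_i X_{t+1-i}.
Substitute known values:
  E[X_{t+1} | ...] = (-0.297) * (-3) + (0.535) * (-4) + (0.058) * (-7)
                   = -1.6550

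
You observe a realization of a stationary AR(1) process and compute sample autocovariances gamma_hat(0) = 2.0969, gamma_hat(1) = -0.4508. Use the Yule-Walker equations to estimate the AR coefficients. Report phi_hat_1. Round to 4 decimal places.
\hat\phi_{1} = -0.2150

The Yule-Walker equations for an AR(p) process read, in matrix form,
  Gamma_p phi = r_p,   with   (Gamma_p)_{ij} = gamma(|i - j|),
                       (r_p)_i = gamma(i),   i,j = 1..p.
Substitute the sample gammas (Toeplitz matrix and right-hand side of size 1):
  Gamma_p = [[2.0969]]
  r_p     = [-0.4508]
With p = 1 this is the single equation gamma(0) phi_1 = gamma(1):
  phi_hat_1 = gamma(1) / gamma(0) = -0.4508 / 2.0969 = -0.2150.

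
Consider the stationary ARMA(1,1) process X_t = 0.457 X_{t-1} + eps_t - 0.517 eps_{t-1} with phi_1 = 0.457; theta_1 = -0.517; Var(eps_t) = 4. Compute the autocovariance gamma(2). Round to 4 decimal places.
\gamma(2) = -0.1059

Multiply the model equation by X_{t-k} and take expectations. With theta_0 = psi_0 = 1 and psi_j the MA(infinity) weights, this gives
  gamma(k) - sum_i phi_i gamma(k-i) = c_k,
  c_k = sigma^2 * sum_{j=k..q} theta_j psi_{j-k}   (c_k = 0 for k > q),
using gamma(-m) = gamma(m).
psi-weights needed (psi_j = theta_j + sum_i phi_i psi_{j-i}):
  psi_1 = theta_1 + phi_1 = -0.517 + (0.457) = -0.06
Right-hand sides:
  c_0 = sigma^2 (1 + theta_1 psi_1) = 4 * (1 + (-0.517)(-0.06)) = 4 * 1.03102 = 4.12408
  c_1 = sigma^2 theta_1 = 4 * (-0.517) = -2.068
  c_2 = 0
Equations for k = 0 and k = 1 (AR order 1):
  gamma(0) = phi_1 gamma(1) + c_0
  gamma(1) = phi_1 gamma(0) + c_1
Substituting the second into the first: gamma(0) (1 - phi_1^2) = c_0 + phi_1 c_1, so
  gamma(0) = (c_0 + phi_1 c_1) / (1 - phi_1^2) = (4.12408 + (0.457)(-2.068)) / (1 - (0.457)^2) = 3.179004 / 0.791151 = 4.018201.
  gamma(1) = phi_1 gamma(0) + c_1 = (0.457)(4.018201) + (-2.068) = -0.231682.
For k = 2 (> q): gamma(2) = phi_1 gamma(1) = (0.457)(-0.231682) = -0.105879.
Therefore gamma(2) = -0.1059 (to 4 decimal places).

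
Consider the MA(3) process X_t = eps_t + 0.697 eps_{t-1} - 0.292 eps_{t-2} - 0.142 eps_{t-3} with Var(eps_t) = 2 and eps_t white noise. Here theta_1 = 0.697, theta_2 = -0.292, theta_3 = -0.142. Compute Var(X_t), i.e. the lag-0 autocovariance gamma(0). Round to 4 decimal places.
\gamma(0) = 3.1825

For an MA(q) process X_t = eps_t + sum_i theta_i eps_{t-i} with
Var(eps_t) = sigma^2, the variance is
  gamma(0) = sigma^2 * (1 + sum_i theta_i^2).
  sum_i theta_i^2 = (0.697)^2 + (-0.292)^2 + (-0.142)^2 = 0.485809 + 0.085264 + 0.020164 = 0.591237.
  gamma(0) = 2 * (1 + 0.591237) = 2 * 1.591237 = 3.182474, which rounds to 3.1825.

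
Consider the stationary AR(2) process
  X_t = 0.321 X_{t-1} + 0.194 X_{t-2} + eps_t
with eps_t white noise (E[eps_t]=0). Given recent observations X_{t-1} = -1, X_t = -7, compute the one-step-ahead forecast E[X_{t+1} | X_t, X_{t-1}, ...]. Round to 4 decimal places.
E[X_{t+1} \mid \mathcal F_t] = -2.4410

For an AR(p) model X_t = c + sum_i phi_i X_{t-i} + eps_t, the
one-step-ahead conditional mean is
  E[X_{t+1} | X_t, ...] = c + sum_i phi_i X_{t+1-i}.
Substitute known values:
  E[X_{t+1} | ...] = (0.321) * (-7) + (0.194) * (-1)
                   = -2.4410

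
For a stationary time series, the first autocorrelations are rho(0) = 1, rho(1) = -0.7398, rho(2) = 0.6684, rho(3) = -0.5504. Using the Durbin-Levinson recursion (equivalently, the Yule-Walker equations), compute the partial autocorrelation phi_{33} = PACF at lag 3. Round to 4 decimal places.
\phi_{33} = 0.0231

The PACF at lag k is phi_{kk}, the last component of the solution
to the Yule-Walker system G_k phi = r_k where
  (G_k)_{ij} = rho(|i - j|), (r_k)_i = rho(i), i,j = 1..k.
Equivalently, Durbin-Levinson gives phi_{kk} iteratively:
  phi_{11} = rho(1)
  phi_{kk} = [rho(k) - sum_{j=1..k-1} phi_{k-1,j} rho(k-j)]
            / [1 - sum_{j=1..k-1} phi_{k-1,j} rho(j)],
  phi_{k,j} = phi_{k-1,j} - phi_{kk} phi_{k-1,k-j},  j = 1..k-1.
Step k = 1:
  phi_11 = rho(1) = -0.7398.
Step k = 2:
  phi_22 = [rho(2) - phi_11 rho(1)] / [1 - phi_11 rho(1)] = [0.6684 - (-0.7398)(-0.7398)] / [1 - (-0.7398)(-0.7398)]
         = 0.12109596 / 0.45269596 = 0.2675.
  Update: phi_21 = phi_11 - phi_22 phi_11 = -0.7398 - (0.2675)(-0.7398) = -0.541904.
Step k = 3:
  phi_33 = [rho(3) - phi_21 rho(2) - phi_22 rho(1)] / [1 - phi_21 rho(1) - phi_22 rho(2)]
    numerator   = -0.5504 - (-0.541904)(0.6684) - (0.2675)(-0.7398) = 0.00970469
    denominator = 1 - (-0.541904)(-0.7398) - (0.2675)(0.6684) = 0.42030285
  phi_33 = 0.00970469 / 0.42030285 = 0.0231.
Therefore phi_{33} = 0.0231.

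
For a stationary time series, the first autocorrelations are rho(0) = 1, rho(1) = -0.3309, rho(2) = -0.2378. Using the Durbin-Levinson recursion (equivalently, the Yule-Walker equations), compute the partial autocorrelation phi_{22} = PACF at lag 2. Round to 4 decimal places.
\phi_{22} = -0.3900

The PACF at lag k is phi_{kk}, the last component of the solution
to the Yule-Walker system G_k phi = r_k where
  (G_k)_{ij} = rho(|i - j|), (r_k)_i = rho(i), i,j = 1..k.
Equivalently, Durbin-Levinson gives phi_{kk} iteratively:
  phi_{11} = rho(1)
  phi_{kk} = [rho(k) - sum_{j=1..k-1} phi_{k-1,j} rho(k-j)]
            / [1 - sum_{j=1..k-1} phi_{k-1,j} rho(j)],
  phi_{k,j} = phi_{k-1,j} - phi_{kk} phi_{k-1,k-j},  j = 1..k-1.
Step k = 1:
  phi_11 = rho(1) = -0.3309.
Step k = 2:
  phi_22 = [rho(2) - phi_11 rho(1)] / [1 - phi_11 rho(1)] = [-0.2378 - (-0.3309)(-0.3309)] / [1 - (-0.3309)(-0.3309)]
         = -0.34729481 / 0.89050519 = -0.39.
Therefore phi_{22} = -0.3900.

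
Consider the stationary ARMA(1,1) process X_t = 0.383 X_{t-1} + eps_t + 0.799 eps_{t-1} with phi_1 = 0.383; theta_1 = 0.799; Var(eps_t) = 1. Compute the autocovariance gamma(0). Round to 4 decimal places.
\gamma(0) = 2.6373

Multiply the model equation by X_{t-k} and take expectations. With theta_0 = psi_0 = 1 and psi_j the MA(infinity) weights, this gives
  gamma(k) - sum_i phi_i gamma(k-i) = c_k,
  c_k = sigma^2 * sum_{j=k..q} theta_j psi_{j-k}   (c_k = 0 for k > q),
using gamma(-m) = gamma(m).
psi-weights needed (psi_j = theta_j + sum_i phi_i psi_{j-i}):
  psi_1 = theta_1 + phi_1 = 0.799 + (0.383) = 1.182
Right-hand sides:
  c_0 = sigma^2 (1 + theta_1 psi_1) = 1 * (1 + (0.799)(1.182)) = 1 * 1.944418 = 1.944418
  c_1 = sigma^2 theta_1 = 1 * (0.799) = 0.799
  c_2 = 0
Equations for k = 0 and k = 1 (AR order 1):
  gamma(0) = phi_1 gamma(1) + c_0
  gamma(1) = phi_1 gamma(0) + c_1
Substituting the second into the first: gamma(0) (1 - phi_1^2) = c_0 + phi_1 c_1, so
  gamma(0) = (c_0 + phi_1 c_1) / (1 - phi_1^2) = (1.944418 + (0.383)(0.799)) / (1 - (0.383)^2) = 2.250435 / 0.853311 = 2.637298.
Therefore gamma(0) = 2.6373 (to 4 decimal places).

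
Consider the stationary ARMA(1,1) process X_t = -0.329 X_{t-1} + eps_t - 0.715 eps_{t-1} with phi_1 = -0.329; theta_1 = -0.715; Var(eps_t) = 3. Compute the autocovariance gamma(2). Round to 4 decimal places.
\gamma(2) = 1.4273

Multiply the model equation by X_{t-k} and take expectations. With theta_0 = psi_0 = 1 and psi_j the MA(infinity) weights, this gives
  gamma(k) - sum_i phi_i gamma(k-i) = c_k,
  c_k = sigma^2 * sum_{j=k..q} theta_j psi_{j-k}   (c_k = 0 for k > q),
using gamma(-m) = gamma(m).
psi-weights needed (psi_j = theta_j + sum_i phi_i psi_{j-i}):
  psi_1 = theta_1 + phi_1 = -0.715 + (-0.329) = -1.044
Right-hand sides:
  c_0 = sigma^2 (1 + theta_1 psi_1) = 3 * (1 + (-0.715)(-1.044)) = 3 * 1.74646 = 5.23938
  c_1 = sigma^2 theta_1 = 3 * (-0.715) = -2.145
  c_2 = 0
Equations for k = 0 and k = 1 (AR order 1):
  gamma(0) = phi_1 gamma(1) + c_0
  gamma(1) = phi_1 gamma(0) + c_1
Substituting the second into the first: gamma(0) (1 - phi_1^2) = c_0 + phi_1 c_1, so
  gamma(0) = (c_0 + phi_1 c_1) / (1 - phi_1^2) = (5.23938 + (-0.329)(-2.145)) / (1 - (-0.329)^2) = 5.945085 / 0.891759 = 6.666695.
  gamma(1) = phi_1 gamma(0) + c_1 = (-0.329)(6.666695) + (-2.145) = -4.338343.
For k = 2 (> q): gamma(2) = phi_1 gamma(1) = (-0.329)(-4.338343) = 1.427315.
Therefore gamma(2) = 1.4273 (to 4 decimal places).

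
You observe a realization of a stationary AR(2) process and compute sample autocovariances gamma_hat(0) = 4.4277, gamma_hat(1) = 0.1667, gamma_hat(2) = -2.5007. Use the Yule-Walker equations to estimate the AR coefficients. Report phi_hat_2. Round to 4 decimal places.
\hat\phi_{2} = -0.5670

The Yule-Walker equations for an AR(p) process read, in matrix form,
  Gamma_p phi = r_p,   with   (Gamma_p)_{ij} = gamma(|i - j|),
                       (r_p)_i = gamma(i),   i,j = 1..p.
Substitute the sample gammas (Toeplitz matrix and right-hand side of size 2):
  Gamma_p = [[4.4277, 0.1667], [0.1667, 4.4277]]
  r_p     = [0.1667, -2.5007]
Written out:
  4.4277 phi_1 + 0.1667 phi_2 = 0.1667
  0.1667 phi_1 + 4.4277 phi_2 = -2.5007
Solve by Cramer's rule:
  det = gamma(0)^2 - gamma(1)^2 = (4.4277)^2 - (0.1667)^2 = 19.60452729 - 0.02778889 = 19.5767384
  phi_hat_1 = [gamma(1) gamma(0) - gamma(1) gamma(2)] / det = [(0.1667)(4.4277) - (0.1667)(-2.5007)] / 19.5767384 = 1.15496428 / 19.5767384 = 0.059
  phi_hat_2 = [gamma(0) gamma(2) - gamma(1)^2] / det = [(4.4277)(-2.5007) - (0.1667)^2] / 19.5767384 = -11.10013828 / 19.5767384 = -0.567
So phi_hat = [0.0590, -0.5670].
Therefore phi_hat_2 = -0.5670.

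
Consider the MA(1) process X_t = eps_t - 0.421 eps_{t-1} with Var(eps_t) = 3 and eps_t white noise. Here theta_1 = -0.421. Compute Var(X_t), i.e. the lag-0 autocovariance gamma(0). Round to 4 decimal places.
\gamma(0) = 3.5317

For an MA(q) process X_t = eps_t + sum_i theta_i eps_{t-i} with
Var(eps_t) = sigma^2, the variance is
  gamma(0) = sigma^2 * (1 + sum_i theta_i^2).
  sum_i theta_i^2 = (-0.421)^2 = 0.177241.
  gamma(0) = 3 * (1 + 0.177241) = 3 * 1.177241 = 3.531723, which rounds to 3.5317.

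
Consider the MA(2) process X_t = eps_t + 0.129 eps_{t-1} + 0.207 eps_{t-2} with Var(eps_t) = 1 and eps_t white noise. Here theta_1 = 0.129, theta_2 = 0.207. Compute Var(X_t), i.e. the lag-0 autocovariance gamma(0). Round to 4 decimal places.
\gamma(0) = 1.0595

For an MA(q) process X_t = eps_t + sum_i theta_i eps_{t-i} with
Var(eps_t) = sigma^2, the variance is
  gamma(0) = sigma^2 * (1 + sum_i theta_i^2).
  sum_i theta_i^2 = (0.129)^2 + (0.207)^2 = 0.016641 + 0.042849 = 0.05949.
  gamma(0) = 1 * (1 + 0.05949) = 1 * 1.05949 = 1.05949, which rounds to 1.0595.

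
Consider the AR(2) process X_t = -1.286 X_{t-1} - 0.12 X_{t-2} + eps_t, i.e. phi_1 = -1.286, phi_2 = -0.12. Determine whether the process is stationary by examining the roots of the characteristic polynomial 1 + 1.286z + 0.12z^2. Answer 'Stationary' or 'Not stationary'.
\text{Not stationary}

The AR(p) characteristic polynomial is P(z) = 1 + 1.286z + 0.12z^2.
Stationarity requires all roots to lie outside the unit circle, i.e. |z| > 1 for every root.
Set 1 + (1.286) z + (0.12) z^2 = 0, i.e. a z^2 + b z + c = 0 with a = 0.12, b = 1.286, c = 1.
Discriminant D = b^2 - 4ac = (1.286)^2 - 4*(0.12)*1 = 1.653796 - (0.48) = 1.173796.
D >= 0, so the roots are real: z = (-b +/- sqrt(D)) / (2a) = (-1.286 +/- 1.083419) / (0.24).
  z_1 = (-1.286 + 1.083419) / (0.24) = -0.8441,   |z_1| = 0.8441.
  z_2 = (-1.286 - 1.083419) / (0.24) = -9.8726,   |z_2| = 9.8726.
Moduli of all roots: 0.8441, 9.8726.
All moduli strictly greater than 1? No.
Verdict: Not stationary.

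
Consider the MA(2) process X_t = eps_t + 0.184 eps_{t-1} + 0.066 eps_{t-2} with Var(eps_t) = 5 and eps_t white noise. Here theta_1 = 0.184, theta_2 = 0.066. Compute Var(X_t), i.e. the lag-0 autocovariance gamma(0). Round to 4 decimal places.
\gamma(0) = 5.1911

For an MA(q) process X_t = eps_t + sum_i theta_i eps_{t-i} with
Var(eps_t) = sigma^2, the variance is
  gamma(0) = sigma^2 * (1 + sum_i theta_i^2).
  sum_i theta_i^2 = (0.184)^2 + (0.066)^2 = 0.033856 + 0.004356 = 0.038212.
  gamma(0) = 5 * (1 + 0.038212) = 5 * 1.038212 = 5.19106, which rounds to 5.1911.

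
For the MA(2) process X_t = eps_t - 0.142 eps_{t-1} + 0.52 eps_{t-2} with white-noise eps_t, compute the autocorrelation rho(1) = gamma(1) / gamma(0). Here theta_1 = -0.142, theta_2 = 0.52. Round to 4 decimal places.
\rho(1) = -0.1672

For an MA(q) process with theta_0 = 1, the autocovariance is
  gamma(k) = sigma^2 * sum_{i=0..q-k} theta_i * theta_{i+k},
and rho(k) = gamma(k) / gamma(0). Sigma^2 cancels.
  numerator   = (1)*(-0.142) + (-0.142)*(0.52) = -0.21584.
  denominator = (1)^2 + (-0.142)^2 + (0.52)^2 = 1.290564.
  rho(1) = -0.21584 / 1.290564 = -0.1672.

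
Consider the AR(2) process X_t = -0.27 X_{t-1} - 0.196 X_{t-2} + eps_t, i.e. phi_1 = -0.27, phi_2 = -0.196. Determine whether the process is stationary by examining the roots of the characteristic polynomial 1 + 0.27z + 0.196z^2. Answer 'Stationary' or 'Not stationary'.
\text{Stationary}

The AR(p) characteristic polynomial is P(z) = 1 + 0.27z + 0.196z^2.
Stationarity requires all roots to lie outside the unit circle, i.e. |z| > 1 for every root.
Set 1 + (0.27) z + (0.196) z^2 = 0, i.e. a z^2 + b z + c = 0 with a = 0.196, b = 0.27, c = 1.
Discriminant D = b^2 - 4ac = (0.27)^2 - 4*(0.196)*1 = 0.0729 - (0.784) = -0.7111.
D < 0, so the roots are the complex-conjugate pair z = (-b +/- i sqrt(-D)) / (2a) = -0.6888 +/- 2.1512i.
For a conjugate pair |z|^2 = z * conj(z) = (product of roots) = c/a = 1/(0.196) = 5.102041, so |z| = sqrt(5.102041) = 2.2588 for both roots.
Moduli of all roots: 2.2588, 2.2588.
All moduli strictly greater than 1? Yes.
Verdict: Stationary.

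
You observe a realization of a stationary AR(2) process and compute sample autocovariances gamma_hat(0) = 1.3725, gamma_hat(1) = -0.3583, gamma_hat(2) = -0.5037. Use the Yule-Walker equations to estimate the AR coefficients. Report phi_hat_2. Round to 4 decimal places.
\hat\phi_{2} = -0.4670

The Yule-Walker equations for an AR(p) process read, in matrix form,
  Gamma_p phi = r_p,   with   (Gamma_p)_{ij} = gamma(|i - j|),
                       (r_p)_i = gamma(i),   i,j = 1..p.
Substitute the sample gammas (Toeplitz matrix and right-hand side of size 2):
  Gamma_p = [[1.3725, -0.3583], [-0.3583, 1.3725]]
  r_p     = [-0.3583, -0.5037]
Written out:
  1.3725 phi_1 - 0.3583 phi_2 = -0.3583
  -0.3583 phi_1 + 1.3725 phi_2 = -0.5037
Solve by Cramer's rule:
  det = gamma(0)^2 - gamma(1)^2 = (1.3725)^2 - (-0.3583)^2 = 1.88375625 - 0.12837889 = 1.75537736
  phi_hat_1 = [gamma(1) gamma(0) - gamma(1) gamma(2)] / det = [(-0.3583)(1.3725) - (-0.3583)(-0.5037)] / 1.75537736 = -0.67224246 / 1.75537736 = -0.383
  phi_hat_2 = [gamma(0) gamma(2) - gamma(1)^2] / det = [(1.3725)(-0.5037) - (-0.3583)^2] / 1.75537736 = -0.81970714 / 1.75537736 = -0.467
So phi_hat = [-0.3830, -0.4670].
Therefore phi_hat_2 = -0.4670.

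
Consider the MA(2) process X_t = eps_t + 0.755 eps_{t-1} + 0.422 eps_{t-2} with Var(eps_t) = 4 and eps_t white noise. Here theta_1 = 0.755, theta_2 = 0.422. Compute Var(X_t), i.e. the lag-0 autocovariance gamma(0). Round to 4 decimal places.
\gamma(0) = 6.9924

For an MA(q) process X_t = eps_t + sum_i theta_i eps_{t-i} with
Var(eps_t) = sigma^2, the variance is
  gamma(0) = sigma^2 * (1 + sum_i theta_i^2).
  sum_i theta_i^2 = (0.755)^2 + (0.422)^2 = 0.570025 + 0.178084 = 0.748109.
  gamma(0) = 4 * (1 + 0.748109) = 4 * 1.748109 = 6.992436, which rounds to 6.9924.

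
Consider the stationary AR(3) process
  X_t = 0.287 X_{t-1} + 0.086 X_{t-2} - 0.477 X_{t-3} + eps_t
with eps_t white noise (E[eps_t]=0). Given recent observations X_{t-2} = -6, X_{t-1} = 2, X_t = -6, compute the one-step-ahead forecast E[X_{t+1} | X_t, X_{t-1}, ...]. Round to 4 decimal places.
E[X_{t+1} \mid \mathcal F_t] = 1.3120

For an AR(p) model X_t = c + sum_i phi_i X_{t-i} + eps_t, the
one-step-ahead conditional mean is
  E[X_{t+1} | X_t, ...] = c + sum_i phi_i X_{t+1-i}.
Substitute known values:
  E[X_{t+1} | ...] = (0.287) * (-6) + (0.086) * (2) + (-0.477) * (-6)
                   = 1.3120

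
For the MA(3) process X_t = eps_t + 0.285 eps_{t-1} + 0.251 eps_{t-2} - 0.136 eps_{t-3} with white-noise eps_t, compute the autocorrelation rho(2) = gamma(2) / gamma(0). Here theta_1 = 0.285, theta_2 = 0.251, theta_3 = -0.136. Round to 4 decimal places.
\rho(2) = 0.1825

For an MA(q) process with theta_0 = 1, the autocovariance is
  gamma(k) = sigma^2 * sum_{i=0..q-k} theta_i * theta_{i+k},
and rho(k) = gamma(k) / gamma(0). Sigma^2 cancels.
  numerator   = (1)*(0.251) + (0.285)*(-0.136) = 0.21224.
  denominator = (1)^2 + (0.285)^2 + (0.251)^2 + (-0.136)^2 = 1.162722.
  rho(2) = 0.21224 / 1.162722 = 0.1825.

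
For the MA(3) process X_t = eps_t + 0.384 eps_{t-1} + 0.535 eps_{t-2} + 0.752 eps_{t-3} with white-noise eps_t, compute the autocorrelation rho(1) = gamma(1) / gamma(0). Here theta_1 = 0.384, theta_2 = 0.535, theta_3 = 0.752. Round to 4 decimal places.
\rho(1) = 0.4961

For an MA(q) process with theta_0 = 1, the autocovariance is
  gamma(k) = sigma^2 * sum_{i=0..q-k} theta_i * theta_{i+k},
and rho(k) = gamma(k) / gamma(0). Sigma^2 cancels.
  numerator   = (1)*(0.384) + (0.384)*(0.535) + (0.535)*(0.752) = 0.99176.
  denominator = (1)^2 + (0.384)^2 + (0.535)^2 + (0.752)^2 = 1.999185.
  rho(1) = 0.99176 / 1.999185 = 0.4961.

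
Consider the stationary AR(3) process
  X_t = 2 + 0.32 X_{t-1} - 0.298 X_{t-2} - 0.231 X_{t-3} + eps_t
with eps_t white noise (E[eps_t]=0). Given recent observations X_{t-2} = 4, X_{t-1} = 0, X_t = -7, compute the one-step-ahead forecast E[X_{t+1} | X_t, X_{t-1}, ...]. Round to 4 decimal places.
E[X_{t+1} \mid \mathcal F_t] = -1.1640

For an AR(p) model X_t = c + sum_i phi_i X_{t-i} + eps_t, the
one-step-ahead conditional mean is
  E[X_{t+1} | X_t, ...] = c + sum_i phi_i X_{t+1-i}.
Substitute known values:
  E[X_{t+1} | ...] = 2 + (0.32) * (-7) + (-0.298) * (0) + (-0.231) * (4)
                   = -1.1640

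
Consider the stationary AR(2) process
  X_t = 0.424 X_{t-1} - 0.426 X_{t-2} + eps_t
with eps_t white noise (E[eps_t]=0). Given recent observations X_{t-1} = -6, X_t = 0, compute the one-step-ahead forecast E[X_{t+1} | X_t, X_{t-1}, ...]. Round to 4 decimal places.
E[X_{t+1} \mid \mathcal F_t] = 2.5560

For an AR(p) model X_t = c + sum_i phi_i X_{t-i} + eps_t, the
one-step-ahead conditional mean is
  E[X_{t+1} | X_t, ...] = c + sum_i phi_i X_{t+1-i}.
Substitute known values:
  E[X_{t+1} | ...] = (0.424) * (0) + (-0.426) * (-6)
                   = 2.5560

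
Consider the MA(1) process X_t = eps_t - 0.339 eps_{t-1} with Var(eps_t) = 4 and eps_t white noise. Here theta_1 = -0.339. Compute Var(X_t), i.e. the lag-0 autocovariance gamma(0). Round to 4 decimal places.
\gamma(0) = 4.4597

For an MA(q) process X_t = eps_t + sum_i theta_i eps_{t-i} with
Var(eps_t) = sigma^2, the variance is
  gamma(0) = sigma^2 * (1 + sum_i theta_i^2).
  sum_i theta_i^2 = (-0.339)^2 = 0.114921.
  gamma(0) = 4 * (1 + 0.114921) = 4 * 1.114921 = 4.459684, which rounds to 4.4597.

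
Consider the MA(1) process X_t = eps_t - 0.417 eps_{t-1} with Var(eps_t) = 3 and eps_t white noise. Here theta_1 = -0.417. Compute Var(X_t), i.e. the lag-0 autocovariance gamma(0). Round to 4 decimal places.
\gamma(0) = 3.5217

For an MA(q) process X_t = eps_t + sum_i theta_i eps_{t-i} with
Var(eps_t) = sigma^2, the variance is
  gamma(0) = sigma^2 * (1 + sum_i theta_i^2).
  sum_i theta_i^2 = (-0.417)^2 = 0.173889.
  gamma(0) = 3 * (1 + 0.173889) = 3 * 1.173889 = 3.521667, which rounds to 3.5217.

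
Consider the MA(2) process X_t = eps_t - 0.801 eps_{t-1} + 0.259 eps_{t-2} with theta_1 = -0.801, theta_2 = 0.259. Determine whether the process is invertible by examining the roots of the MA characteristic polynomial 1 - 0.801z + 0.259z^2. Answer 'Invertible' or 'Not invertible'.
\text{Invertible}

The MA(q) characteristic polynomial is P(z) = 1 - 0.801z + 0.259z^2.
Invertibility requires all roots to lie outside the unit circle, i.e. |z| > 1 for every root.
Set 1 + (-0.801) z + (0.259) z^2 = 0, i.e. a z^2 + b z + c = 0 with a = 0.259, b = -0.801, c = 1.
Discriminant D = b^2 - 4ac = (-0.801)^2 - 4*(0.259)*1 = 0.641601 - (1.036) = -0.394399.
D < 0, so the roots are the complex-conjugate pair z = (-b +/- i sqrt(-D)) / (2a) = 1.5463 +/- 1.2124i.
For a conjugate pair |z|^2 = z * conj(z) = (product of roots) = c/a = 1/(0.259) = 3.861004, so |z| = sqrt(3.861004) = 1.9649 for both roots.
Moduli of all roots: 1.9649, 1.9649.
All moduli strictly greater than 1? Yes.
Verdict: Invertible.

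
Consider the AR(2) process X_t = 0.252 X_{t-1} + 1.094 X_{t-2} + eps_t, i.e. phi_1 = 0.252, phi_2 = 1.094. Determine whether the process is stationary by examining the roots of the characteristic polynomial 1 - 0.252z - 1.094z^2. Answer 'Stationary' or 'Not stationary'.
\text{Not stationary}

The AR(p) characteristic polynomial is P(z) = 1 - 0.252z - 1.094z^2.
Stationarity requires all roots to lie outside the unit circle, i.e. |z| > 1 for every root.
Set 1 + (-0.252) z + (-1.094) z^2 = 0, i.e. a z^2 + b z + c = 0 with a = -1.094, b = -0.252, c = 1.
Discriminant D = b^2 - 4ac = (-0.252)^2 - 4*(-1.094)*1 = 0.063504 - (-4.376) = 4.439504.
D >= 0, so the roots are real: z = (-b +/- sqrt(D)) / (2a) = (0.252 +/- 2.107013) / (-2.188).
  z_1 = (0.252 + 2.107013) / (-2.188) = -1.0782,   |z_1| = 1.0782.
  z_2 = (0.252 - 2.107013) / (-2.188) = 0.8478,   |z_2| = 0.8478.
Moduli of all roots: 1.0782, 0.8478.
All moduli strictly greater than 1? No.
Verdict: Not stationary.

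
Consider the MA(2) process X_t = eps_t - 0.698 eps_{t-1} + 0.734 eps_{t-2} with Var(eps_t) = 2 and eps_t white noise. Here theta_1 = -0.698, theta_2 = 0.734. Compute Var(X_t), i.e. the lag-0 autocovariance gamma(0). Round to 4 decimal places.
\gamma(0) = 4.0519

For an MA(q) process X_t = eps_t + sum_i theta_i eps_{t-i} with
Var(eps_t) = sigma^2, the variance is
  gamma(0) = sigma^2 * (1 + sum_i theta_i^2).
  sum_i theta_i^2 = (-0.698)^2 + (0.734)^2 = 0.487204 + 0.538756 = 1.02596.
  gamma(0) = 2 * (1 + 1.02596) = 2 * 2.02596 = 4.05192, which rounds to 4.0519.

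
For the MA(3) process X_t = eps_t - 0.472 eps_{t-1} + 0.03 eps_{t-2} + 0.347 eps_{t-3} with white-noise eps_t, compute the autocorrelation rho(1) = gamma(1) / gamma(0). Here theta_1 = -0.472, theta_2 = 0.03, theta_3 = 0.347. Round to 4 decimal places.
\rho(1) = -0.3540

For an MA(q) process with theta_0 = 1, the autocovariance is
  gamma(k) = sigma^2 * sum_{i=0..q-k} theta_i * theta_{i+k},
and rho(k) = gamma(k) / gamma(0). Sigma^2 cancels.
  numerator   = (1)*(-0.472) + (-0.472)*(0.03) + (0.03)*(0.347) = -0.47575.
  denominator = (1)^2 + (-0.472)^2 + (0.03)^2 + (0.347)^2 = 1.344093.
  rho(1) = -0.47575 / 1.344093 = -0.3540.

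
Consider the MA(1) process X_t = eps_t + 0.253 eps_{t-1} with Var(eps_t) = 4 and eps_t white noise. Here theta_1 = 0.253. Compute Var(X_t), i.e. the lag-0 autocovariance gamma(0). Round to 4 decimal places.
\gamma(0) = 4.2560

For an MA(q) process X_t = eps_t + sum_i theta_i eps_{t-i} with
Var(eps_t) = sigma^2, the variance is
  gamma(0) = sigma^2 * (1 + sum_i theta_i^2).
  sum_i theta_i^2 = (0.253)^2 = 0.064009.
  gamma(0) = 4 * (1 + 0.064009) = 4 * 1.064009 = 4.256036, which rounds to 4.2560.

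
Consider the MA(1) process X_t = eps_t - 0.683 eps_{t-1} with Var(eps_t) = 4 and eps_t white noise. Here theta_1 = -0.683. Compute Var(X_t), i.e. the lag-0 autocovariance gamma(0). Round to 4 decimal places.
\gamma(0) = 5.8660

For an MA(q) process X_t = eps_t + sum_i theta_i eps_{t-i} with
Var(eps_t) = sigma^2, the variance is
  gamma(0) = sigma^2 * (1 + sum_i theta_i^2).
  sum_i theta_i^2 = (-0.683)^2 = 0.466489.
  gamma(0) = 4 * (1 + 0.466489) = 4 * 1.466489 = 5.865956, which rounds to 5.8660.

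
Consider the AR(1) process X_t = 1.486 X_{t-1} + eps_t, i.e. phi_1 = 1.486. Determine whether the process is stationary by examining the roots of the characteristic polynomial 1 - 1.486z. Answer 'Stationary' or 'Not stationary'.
\text{Not stationary}

The AR(p) characteristic polynomial is P(z) = 1 - 1.486z.
Stationarity requires all roots to lie outside the unit circle, i.e. |z| > 1 for every root.
This is linear in z: 1 + (-1.486) z = 0  =>  z = -1/(-1.486) = 0.672948,  |z| = 0.672948.
Moduli of all roots: 0.6729.
All moduli strictly greater than 1? No.
Verdict: Not stationary.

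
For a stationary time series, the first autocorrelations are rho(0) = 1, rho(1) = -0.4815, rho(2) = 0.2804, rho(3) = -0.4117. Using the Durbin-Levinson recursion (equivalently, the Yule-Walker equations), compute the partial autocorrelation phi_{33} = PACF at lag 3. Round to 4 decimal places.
\phi_{33} = -0.3330

The PACF at lag k is phi_{kk}, the last component of the solution
to the Yule-Walker system G_k phi = r_k where
  (G_k)_{ij} = rho(|i - j|), (r_k)_i = rho(i), i,j = 1..k.
Equivalently, Durbin-Levinson gives phi_{kk} iteratively:
  phi_{11} = rho(1)
  phi_{kk} = [rho(k) - sum_{j=1..k-1} phi_{k-1,j} rho(k-j)]
            / [1 - sum_{j=1..k-1} phi_{k-1,j} rho(j)],
  phi_{k,j} = phi_{k-1,j} - phi_{kk} phi_{k-1,k-j},  j = 1..k-1.
Step k = 1:
  phi_11 = rho(1) = -0.4815.
Step k = 2:
  phi_22 = [rho(2) - phi_11 rho(1)] / [1 - phi_11 rho(1)] = [0.2804 - (-0.4815)(-0.4815)] / [1 - (-0.4815)(-0.4815)]
         = 0.04855775 / 0.76815775 = 0.063213.
  Update: phi_21 = phi_11 - phi_22 phi_11 = -0.4815 - (0.063213)(-0.4815) = -0.451063.
Step k = 3:
  phi_33 = [rho(3) - phi_21 rho(2) - phi_22 rho(1)] / [1 - phi_21 rho(1) - phi_22 rho(2)]
    numerator   = -0.4117 - (-0.451063)(0.2804) - (0.063213)(-0.4815) = -0.2547848
    denominator = 1 - (-0.451063)(-0.4815) - (0.063213)(0.2804) = 0.76508826
  phi_33 = -0.2547848 / 0.76508826 = -0.333.
Therefore phi_{33} = -0.3330.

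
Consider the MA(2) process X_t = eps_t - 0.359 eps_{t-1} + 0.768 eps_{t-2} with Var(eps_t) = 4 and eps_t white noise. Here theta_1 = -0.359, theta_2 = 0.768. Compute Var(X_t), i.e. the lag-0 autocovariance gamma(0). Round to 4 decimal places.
\gamma(0) = 6.8748

For an MA(q) process X_t = eps_t + sum_i theta_i eps_{t-i} with
Var(eps_t) = sigma^2, the variance is
  gamma(0) = sigma^2 * (1 + sum_i theta_i^2).
  sum_i theta_i^2 = (-0.359)^2 + (0.768)^2 = 0.128881 + 0.589824 = 0.718705.
  gamma(0) = 4 * (1 + 0.718705) = 4 * 1.718705 = 6.87482, which rounds to 6.8748.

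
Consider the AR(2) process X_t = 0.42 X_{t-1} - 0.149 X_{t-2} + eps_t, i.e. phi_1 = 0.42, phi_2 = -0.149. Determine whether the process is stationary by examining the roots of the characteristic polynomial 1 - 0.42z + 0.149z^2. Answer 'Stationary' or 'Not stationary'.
\text{Stationary}

The AR(p) characteristic polynomial is P(z) = 1 - 0.42z + 0.149z^2.
Stationarity requires all roots to lie outside the unit circle, i.e. |z| > 1 for every root.
Set 1 + (-0.42) z + (0.149) z^2 = 0, i.e. a z^2 + b z + c = 0 with a = 0.149, b = -0.42, c = 1.
Discriminant D = b^2 - 4ac = (-0.42)^2 - 4*(0.149)*1 = 0.1764 - (0.596) = -0.4196.
D < 0, so the roots are the complex-conjugate pair z = (-b +/- i sqrt(-D)) / (2a) = 1.4094 +/- 2.1737i.
For a conjugate pair |z|^2 = z * conj(z) = (product of roots) = c/a = 1/(0.149) = 6.711409, so |z| = sqrt(6.711409) = 2.5906 for both roots.
Moduli of all roots: 2.5906, 2.5906.
All moduli strictly greater than 1? Yes.
Verdict: Stationary.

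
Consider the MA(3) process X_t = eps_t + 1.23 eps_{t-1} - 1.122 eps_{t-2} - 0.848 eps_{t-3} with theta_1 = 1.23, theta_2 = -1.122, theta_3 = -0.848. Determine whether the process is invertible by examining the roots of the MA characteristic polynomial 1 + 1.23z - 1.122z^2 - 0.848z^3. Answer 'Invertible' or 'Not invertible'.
\text{Not invertible}

The MA(q) characteristic polynomial is P(z) = 1 + 1.23z - 1.122z^2 - 0.848z^3.
Invertibility requires all roots to lie outside the unit circle, i.e. |z| > 1 for every root.
Degree 3: look for a simple real root z0 first, then factor out (1 - z/z0) and solve the remaining quadratic.
Testing z0 = -0.625: P(-0.625) = 1 + (1.23)(-0.625) + (-1.122)(-0.625)^2 + (-0.848)(-0.625)^3
  = 1 + (-0.76875) + (-0.438281) + (0.207031) = 0.  So z_0 = -0.625 is a root, |z_0| = 0.625.
Divide out the factor (1 + 1.6 z) = (1 - z/z0) (since 1/z0 = -1.6):
  P(z) = (1 + 1.6 z)(1 + (-0.37) z + (-0.53) z^2)
  [check: z-coef -0.37 - (-1.6) = 1.23; z^2-coef -0.53 - (-1.6)(-0.37) = -1.122; z^3-coef -(-1.6)(-0.53) = -0.848.]
Remaining roots from the quadratic factor 1 + (-0.37) z + (-0.53) z^2:
  Set 1 + (-0.37) z + (-0.53) z^2 = 0, i.e. a z^2 + b z + c = 0 with a = -0.53, b = -0.37, c = 1.
  Discriminant D = b^2 - 4ac = (-0.37)^2 - 4*(-0.53)*1 = 0.1369 - (-2.12) = 2.2569.
  D >= 0, so the roots are real: z = (-b +/- sqrt(D)) / (2a) = (0.37 +/- 1.502298) / (-1.06).
    z_1 = (0.37 + 1.502298) / (-1.06) = -1.7663,   |z_1| = 1.7663.
    z_2 = (0.37 - 1.502298) / (-1.06) = 1.0682,   |z_2| = 1.0682.
Moduli of all roots: 0.6250, 1.7663, 1.0682.
All moduli strictly greater than 1? No.
Verdict: Not invertible.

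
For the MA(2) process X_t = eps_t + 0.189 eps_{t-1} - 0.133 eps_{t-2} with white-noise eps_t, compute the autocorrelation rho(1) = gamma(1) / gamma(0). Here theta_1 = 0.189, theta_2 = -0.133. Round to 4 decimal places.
\rho(1) = 0.1556

For an MA(q) process with theta_0 = 1, the autocovariance is
  gamma(k) = sigma^2 * sum_{i=0..q-k} theta_i * theta_{i+k},
and rho(k) = gamma(k) / gamma(0). Sigma^2 cancels.
  numerator   = (1)*(0.189) + (0.189)*(-0.133) = 0.163863.
  denominator = (1)^2 + (0.189)^2 + (-0.133)^2 = 1.05341.
  rho(1) = 0.163863 / 1.05341 = 0.1556.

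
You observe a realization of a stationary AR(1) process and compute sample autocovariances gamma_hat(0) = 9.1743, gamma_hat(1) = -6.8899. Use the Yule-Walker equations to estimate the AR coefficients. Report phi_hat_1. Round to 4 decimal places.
\hat\phi_{1} = -0.7510

The Yule-Walker equations for an AR(p) process read, in matrix form,
  Gamma_p phi = r_p,   with   (Gamma_p)_{ij} = gamma(|i - j|),
                       (r_p)_i = gamma(i),   i,j = 1..p.
Substitute the sample gammas (Toeplitz matrix and right-hand side of size 1):
  Gamma_p = [[9.1743]]
  r_p     = [-6.8899]
With p = 1 this is the single equation gamma(0) phi_1 = gamma(1):
  phi_hat_1 = gamma(1) / gamma(0) = -6.8899 / 9.1743 = -0.7510.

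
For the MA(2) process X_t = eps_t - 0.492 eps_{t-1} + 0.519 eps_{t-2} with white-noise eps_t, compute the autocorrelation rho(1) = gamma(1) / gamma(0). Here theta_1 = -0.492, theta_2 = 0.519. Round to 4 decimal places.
\rho(1) = -0.4945

For an MA(q) process with theta_0 = 1, the autocovariance is
  gamma(k) = sigma^2 * sum_{i=0..q-k} theta_i * theta_{i+k},
and rho(k) = gamma(k) / gamma(0). Sigma^2 cancels.
  numerator   = (1)*(-0.492) + (-0.492)*(0.519) = -0.747348.
  denominator = (1)^2 + (-0.492)^2 + (0.519)^2 = 1.511425.
  rho(1) = -0.747348 / 1.511425 = -0.4945.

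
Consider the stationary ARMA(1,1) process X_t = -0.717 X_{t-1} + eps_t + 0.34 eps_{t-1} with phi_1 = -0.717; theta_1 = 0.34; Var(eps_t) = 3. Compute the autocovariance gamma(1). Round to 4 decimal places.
\gamma(1) = -1.7602

Multiply the model equation by X_{t-k} and take expectations. With theta_0 = psi_0 = 1 and psi_j the MA(infinity) weights, this gives
  gamma(k) - sum_i phi_i gamma(k-i) = c_k,
  c_k = sigma^2 * sum_{j=k..q} theta_j psi_{j-k}   (c_k = 0 for k > q),
using gamma(-m) = gamma(m).
psi-weights needed (psi_j = theta_j + sum_i phi_i psi_{j-i}):
  psi_1 = theta_1 + phi_1 = 0.34 + (-0.717) = -0.377
Right-hand sides:
  c_0 = sigma^2 (1 + theta_1 psi_1) = 3 * (1 + (0.34)(-0.377)) = 3 * 0.87182 = 2.61546
  c_1 = sigma^2 theta_1 = 3 * (0.34) = 1.02
  c_2 = 0
Equations for k = 0 and k = 1 (AR order 1):
  gamma(0) = phi_1 gamma(1) + c_0
  gamma(1) = phi_1 gamma(0) + c_1
Substituting the second into the first: gamma(0) (1 - phi_1^2) = c_0 + phi_1 c_1, so
  gamma(0) = (c_0 + phi_1 c_1) / (1 - phi_1^2) = (2.61546 + (-0.717)(1.02)) / (1 - (-0.717)^2) = 1.88412 / 0.485911 = 3.8775.
  gamma(1) = phi_1 gamma(0) + c_1 = (-0.717)(3.8775) + (1.02) = -1.760168.
Therefore gamma(1) = -1.7602 (to 4 decimal places).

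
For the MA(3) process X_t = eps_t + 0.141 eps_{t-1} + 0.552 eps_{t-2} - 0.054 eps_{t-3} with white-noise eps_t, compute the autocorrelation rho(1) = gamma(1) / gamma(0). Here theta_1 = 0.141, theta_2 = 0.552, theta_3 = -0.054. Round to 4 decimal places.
\rho(1) = 0.1424

For an MA(q) process with theta_0 = 1, the autocovariance is
  gamma(k) = sigma^2 * sum_{i=0..q-k} theta_i * theta_{i+k},
and rho(k) = gamma(k) / gamma(0). Sigma^2 cancels.
  numerator   = (1)*(0.141) + (0.141)*(0.552) + (0.552)*(-0.054) = 0.189024.
  denominator = (1)^2 + (0.141)^2 + (0.552)^2 + (-0.054)^2 = 1.327501.
  rho(1) = 0.189024 / 1.327501 = 0.1424.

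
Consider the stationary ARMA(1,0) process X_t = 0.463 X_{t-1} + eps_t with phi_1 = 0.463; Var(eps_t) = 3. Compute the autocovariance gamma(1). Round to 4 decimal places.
\gamma(1) = 1.7680

Multiply the model equation by X_{t-k} and take expectations. With theta_0 = psi_0 = 1 and psi_j the MA(infinity) weights, this gives
  gamma(k) - sum_i phi_i gamma(k-i) = c_k,
  c_k = sigma^2 * sum_{j=k..q} theta_j psi_{j-k}   (c_k = 0 for k > q),
using gamma(-m) = gamma(m).
Pure AR (q = 0): c_0 = sigma^2 = 3, c_k = 0 for k >= 1.
Equations for k = 0 and k = 1 (AR order 1):
  gamma(0) = phi_1 gamma(1) + c_0
  gamma(1) = phi_1 gamma(0) + c_1
Substituting the second into the first: gamma(0) (1 - phi_1^2) = c_0 + phi_1 c_1, so
  gamma(0) = c_0 / (1 - phi_1^2) = 3 / (1 - (0.463)^2) = 3 / 0.785631 = 3.818587.
  gamma(1) = phi_1 gamma(0) = (0.463)(3.818587) = 1.768006.
Therefore gamma(1) = 1.7680 (to 4 decimal places).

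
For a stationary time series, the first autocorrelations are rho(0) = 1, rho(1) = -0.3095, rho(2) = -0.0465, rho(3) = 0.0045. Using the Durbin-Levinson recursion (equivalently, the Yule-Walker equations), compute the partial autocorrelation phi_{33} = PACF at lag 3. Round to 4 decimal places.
\phi_{33} = -0.0690

The PACF at lag k is phi_{kk}, the last component of the solution
to the Yule-Walker system G_k phi = r_k where
  (G_k)_{ij} = rho(|i - j|), (r_k)_i = rho(i), i,j = 1..k.
Equivalently, Durbin-Levinson gives phi_{kk} iteratively:
  phi_{11} = rho(1)
  phi_{kk} = [rho(k) - sum_{j=1..k-1} phi_{k-1,j} rho(k-j)]
            / [1 - sum_{j=1..k-1} phi_{k-1,j} rho(j)],
  phi_{k,j} = phi_{k-1,j} - phi_{kk} phi_{k-1,k-j},  j = 1..k-1.
Step k = 1:
  phi_11 = rho(1) = -0.3095.
Step k = 2:
  phi_22 = [rho(2) - phi_11 rho(1)] / [1 - phi_11 rho(1)] = [-0.0465 - (-0.3095)(-0.3095)] / [1 - (-0.3095)(-0.3095)]
         = -0.14229025 / 0.90420975 = -0.157364.
  Update: phi_21 = phi_11 - phi_22 phi_11 = -0.3095 - (-0.157364)(-0.3095) = -0.358204.
Step k = 3:
  phi_33 = [rho(3) - phi_21 rho(2) - phi_22 rho(1)] / [1 - phi_21 rho(1) - phi_22 rho(2)]
    numerator   = 0.0045 - (-0.358204)(-0.0465) - (-0.157364)(-0.3095) = -0.06086072
    denominator = 1 - (-0.358204)(-0.3095) - (-0.157364)(-0.0465) = 0.88181836
  phi_33 = -0.06086072 / 0.88181836 = -0.069.
Therefore phi_{33} = -0.0690.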